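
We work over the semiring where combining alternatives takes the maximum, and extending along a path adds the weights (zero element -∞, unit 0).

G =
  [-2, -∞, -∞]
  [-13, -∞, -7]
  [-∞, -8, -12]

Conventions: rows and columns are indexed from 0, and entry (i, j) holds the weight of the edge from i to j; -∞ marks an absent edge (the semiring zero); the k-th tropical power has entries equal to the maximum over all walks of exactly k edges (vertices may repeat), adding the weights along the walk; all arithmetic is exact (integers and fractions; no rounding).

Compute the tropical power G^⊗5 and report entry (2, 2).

G^⊗2:
  [-4, -∞, -∞]
  [-15, -15, -19]
  [-21, -20, -15]
G^⊗3:
  [-6, -∞, -∞]
  [-17, -27, -22]
  [-23, -23, -27]
G^⊗4:
  [-8, -∞, -∞]
  [-19, -30, -34]
  [-25, -35, -30]
G^⊗5:
  [-10, -∞, -∞]
  [-21, -42, -37]
  [-27, -38, -42]
Key observation: the optimum is the walk 2->1->2->1->2->2, with weight (-8) + (-7) + (-8) + (-7) + (-12) = -42.
Optimal value attained by: walk 2->1->2->1->2->2.
Answer: (G^⊗5)[2][2] = -42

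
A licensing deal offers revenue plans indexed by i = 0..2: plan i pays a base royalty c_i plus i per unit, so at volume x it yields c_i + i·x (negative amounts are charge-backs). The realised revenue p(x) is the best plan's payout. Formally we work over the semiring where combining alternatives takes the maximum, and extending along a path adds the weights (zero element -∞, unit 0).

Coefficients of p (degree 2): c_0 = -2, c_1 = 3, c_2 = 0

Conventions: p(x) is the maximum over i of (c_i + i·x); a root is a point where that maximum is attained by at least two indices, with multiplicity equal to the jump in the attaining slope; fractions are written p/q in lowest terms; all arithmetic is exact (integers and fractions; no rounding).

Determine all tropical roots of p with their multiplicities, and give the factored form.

hull edge (i=0, c=-2) to (i=1, c=3): slope 5, span 1
hull edge (i=1, c=3) to (i=2, c=0): slope -3, span 1
Factored form: p(x) = 0 ⊗ (x ⊕ (-5)) ⊗ (x ⊕ 3)
Answer: roots = -5 (mult 1), 3 (mult 1)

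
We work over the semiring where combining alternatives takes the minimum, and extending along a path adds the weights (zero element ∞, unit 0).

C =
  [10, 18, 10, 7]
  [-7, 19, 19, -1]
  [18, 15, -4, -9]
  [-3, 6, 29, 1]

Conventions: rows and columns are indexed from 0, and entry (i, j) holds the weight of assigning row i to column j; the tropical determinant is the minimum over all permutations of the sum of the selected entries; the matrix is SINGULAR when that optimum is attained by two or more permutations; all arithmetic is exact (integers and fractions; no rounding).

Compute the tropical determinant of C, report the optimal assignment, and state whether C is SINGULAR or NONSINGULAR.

σ = (0, 1, 2, 3): 10 + 19 + (-4) + 1 = 26
σ = (0, 1, 3, 2): 10 + 19 + (-9) + 29 = 49
σ = (0, 2, 1, 3): 10 + 19 + 15 + 1 = 45
σ = (0, 2, 3, 1): 10 + 19 + (-9) + 6 = 26
σ = (0, 3, 1, 2): 10 + (-1) + 15 + 29 = 53
σ = (0, 3, 2, 1): 10 + (-1) + (-4) + 6 = 11
σ = (1, 0, 2, 3): 18 + (-7) + (-4) + 1 = 8
σ = (1, 0, 3, 2): 18 + (-7) + (-9) + 29 = 31
σ = (1, 2, 0, 3): 18 + 19 + 18 + 1 = 56
σ = (1, 2, 3, 0): 18 + 19 + (-9) + (-3) = 25
σ = (1, 3, 0, 2): 18 + (-1) + 18 + 29 = 64
σ = (1, 3, 2, 0): 18 + (-1) + (-4) + (-3) = 10
σ = (2, 0, 1, 3): 10 + (-7) + 15 + 1 = 19
σ = (2, 0, 3, 1): 10 + (-7) + (-9) + 6 = 0
σ = (2, 1, 0, 3): 10 + 19 + 18 + 1 = 48
σ = (2, 1, 3, 0): 10 + 19 + (-9) + (-3) = 17
σ = (2, 3, 0, 1): 10 + (-1) + 18 + 6 = 33
σ = (2, 3, 1, 0): 10 + (-1) + 15 + (-3) = 21
σ = (3, 0, 1, 2): 7 + (-7) + 15 + 29 = 44
σ = (3, 0, 2, 1): 7 + (-7) + (-4) + 6 = 2
σ = (3, 1, 0, 2): 7 + 19 + 18 + 29 = 73
σ = (3, 1, 2, 0): 7 + 19 + (-4) + (-3) = 19
σ = (3, 2, 0, 1): 7 + 19 + 18 + 6 = 50
σ = (3, 2, 1, 0): 7 + 19 + 15 + (-3) = 38
Optimal value attained by: σ = (2, 0, 3, 1).
Answer: det⊕(C) = 0; verdict: NONSINGULAR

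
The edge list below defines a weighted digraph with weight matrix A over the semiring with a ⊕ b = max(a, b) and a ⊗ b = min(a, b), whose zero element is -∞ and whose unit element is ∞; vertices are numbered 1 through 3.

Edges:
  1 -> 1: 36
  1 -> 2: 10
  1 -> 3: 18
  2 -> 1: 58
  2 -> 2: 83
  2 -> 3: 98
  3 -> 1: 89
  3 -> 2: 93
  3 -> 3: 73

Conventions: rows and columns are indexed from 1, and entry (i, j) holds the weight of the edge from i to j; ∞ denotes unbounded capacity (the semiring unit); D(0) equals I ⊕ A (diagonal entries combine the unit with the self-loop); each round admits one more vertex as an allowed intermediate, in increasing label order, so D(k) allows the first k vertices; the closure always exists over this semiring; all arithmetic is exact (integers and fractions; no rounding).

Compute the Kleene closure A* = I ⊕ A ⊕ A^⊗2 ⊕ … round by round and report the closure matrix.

D(0):
  [∞, 10, 18]
  [58, ∞, 98]
  [89, 93, ∞]
D(1):
  [∞, 10, 18]
  [58, ∞, 98]
  [89, 93, ∞]
D(2):
  [∞, 10, 18]
  [58, ∞, 98]
  [89, 93, ∞]
D(3):
  [∞, 18, 18]
  [89, ∞, 98]
  [89, 93, ∞]
Answer: A* = [[∞, 18, 18], [89, ∞, 98], [89, 93, ∞]]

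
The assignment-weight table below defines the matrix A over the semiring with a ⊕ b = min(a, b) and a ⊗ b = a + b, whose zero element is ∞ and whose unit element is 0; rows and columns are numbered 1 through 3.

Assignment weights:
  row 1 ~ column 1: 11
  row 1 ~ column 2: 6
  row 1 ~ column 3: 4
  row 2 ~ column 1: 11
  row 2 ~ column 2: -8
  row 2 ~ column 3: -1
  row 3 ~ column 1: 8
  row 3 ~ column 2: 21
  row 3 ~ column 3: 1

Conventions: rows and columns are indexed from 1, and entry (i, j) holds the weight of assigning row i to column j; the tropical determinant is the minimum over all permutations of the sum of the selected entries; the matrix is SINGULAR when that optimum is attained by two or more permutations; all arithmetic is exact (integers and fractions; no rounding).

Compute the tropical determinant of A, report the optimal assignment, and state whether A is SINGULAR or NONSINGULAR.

σ = (1, 2, 3): 11 + (-8) + 1 = 4
σ = (1, 3, 2): 11 + (-1) + 21 = 31
σ = (2, 1, 3): 6 + 11 + 1 = 18
σ = (2, 3, 1): 6 + (-1) + 8 = 13
σ = (3, 1, 2): 4 + 11 + 21 = 36
σ = (3, 2, 1): 4 + (-8) + 8 = 4
Optimal value attained by: σ = (1, 2, 3).
Answer: det⊕(A) = 4; verdict: SINGULAR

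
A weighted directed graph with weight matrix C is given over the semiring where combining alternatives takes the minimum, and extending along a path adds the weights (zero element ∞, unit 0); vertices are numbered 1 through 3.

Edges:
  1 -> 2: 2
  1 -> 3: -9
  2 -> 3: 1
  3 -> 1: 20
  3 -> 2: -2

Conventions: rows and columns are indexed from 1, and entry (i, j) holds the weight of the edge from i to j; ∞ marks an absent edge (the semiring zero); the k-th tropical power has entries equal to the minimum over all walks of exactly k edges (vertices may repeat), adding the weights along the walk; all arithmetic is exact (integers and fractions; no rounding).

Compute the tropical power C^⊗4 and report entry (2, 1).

C^⊗2:
  [11, -11, 3]
  [21, -1, ∞]
  [∞, 22, -1]
C^⊗3:
  [23, 1, -10]
  [∞, 23, 0]
  [19, -3, 23]
C^⊗4:
  [10, -12, 2]
  [20, -2, 24]
  [43, 21, -2]
Key observation: the optimum is the walk 2->3->2->3->1, with weight 1 + (-2) + 1 + 20 = 20.
Optimal value attained by: walk 2->3->2->3->1.
Answer: (C^⊗4)[2][1] = 20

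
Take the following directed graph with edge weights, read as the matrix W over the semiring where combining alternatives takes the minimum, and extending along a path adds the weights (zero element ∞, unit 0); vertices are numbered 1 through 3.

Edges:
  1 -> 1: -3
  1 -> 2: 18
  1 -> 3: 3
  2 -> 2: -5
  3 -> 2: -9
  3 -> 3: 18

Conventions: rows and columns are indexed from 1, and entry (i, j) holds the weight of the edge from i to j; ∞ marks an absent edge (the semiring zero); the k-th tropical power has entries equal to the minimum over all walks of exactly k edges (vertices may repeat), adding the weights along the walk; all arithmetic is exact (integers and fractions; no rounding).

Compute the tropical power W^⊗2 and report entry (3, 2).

W^⊗2:
  [-6, -6, 0]
  [∞, -10, ∞]
  [∞, -14, 36]
Key observation: the optimum is the walk 3->2->2, with weight (-9) + (-5) = -14.
Optimal value attained by: walk 3->2->2.
Answer: (W^⊗2)[3][2] = -14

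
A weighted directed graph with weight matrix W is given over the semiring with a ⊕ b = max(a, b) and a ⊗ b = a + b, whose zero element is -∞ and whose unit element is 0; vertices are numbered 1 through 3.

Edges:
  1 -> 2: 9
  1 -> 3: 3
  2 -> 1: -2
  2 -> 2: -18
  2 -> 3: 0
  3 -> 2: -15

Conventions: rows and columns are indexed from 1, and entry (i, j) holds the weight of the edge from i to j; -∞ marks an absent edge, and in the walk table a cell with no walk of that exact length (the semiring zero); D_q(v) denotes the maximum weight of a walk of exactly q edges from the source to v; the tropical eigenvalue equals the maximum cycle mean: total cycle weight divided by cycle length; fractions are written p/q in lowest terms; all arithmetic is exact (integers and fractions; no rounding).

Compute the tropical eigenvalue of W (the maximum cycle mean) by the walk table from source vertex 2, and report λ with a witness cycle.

q=0: [-∞, 0, -∞]
q=1: [-2, -18, 0]
q=2: [-20, 7, 1]
q=3: [5, -11, 7]
Optimal cycle mean attained by: cycle 1->2->1, total 9 + (-2), length 2.
Answer: λ = 7/2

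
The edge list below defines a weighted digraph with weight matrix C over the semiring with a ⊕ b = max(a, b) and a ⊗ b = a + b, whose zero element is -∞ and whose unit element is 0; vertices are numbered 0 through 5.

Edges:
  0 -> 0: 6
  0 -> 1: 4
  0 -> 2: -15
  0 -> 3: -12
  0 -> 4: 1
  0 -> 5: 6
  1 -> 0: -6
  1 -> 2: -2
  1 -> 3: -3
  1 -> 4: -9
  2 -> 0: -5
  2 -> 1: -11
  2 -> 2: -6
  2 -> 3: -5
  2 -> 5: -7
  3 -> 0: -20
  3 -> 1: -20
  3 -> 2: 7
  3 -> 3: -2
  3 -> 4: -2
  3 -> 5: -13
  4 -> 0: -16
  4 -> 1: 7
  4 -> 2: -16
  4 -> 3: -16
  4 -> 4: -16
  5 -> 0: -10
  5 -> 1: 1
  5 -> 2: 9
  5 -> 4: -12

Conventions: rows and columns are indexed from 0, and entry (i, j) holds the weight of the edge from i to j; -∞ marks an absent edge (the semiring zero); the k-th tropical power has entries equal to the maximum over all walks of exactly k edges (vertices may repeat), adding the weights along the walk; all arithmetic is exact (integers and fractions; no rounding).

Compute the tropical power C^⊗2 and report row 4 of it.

C^⊗2:
  [12, 10, 15, 1, 7, 12]
  [0, -2, 4, -5, -5, 0]
  [1, -1, 2, -7, -4, 1]
  [2, 5, 5, 2, -4, 0]
  [1, -9, 5, 4, -2, -10]
  [4, -2, 3, 4, -8, 2]
Answer: row 4 of C^⊗2 = [1, -9, 5, 4, -2, -10]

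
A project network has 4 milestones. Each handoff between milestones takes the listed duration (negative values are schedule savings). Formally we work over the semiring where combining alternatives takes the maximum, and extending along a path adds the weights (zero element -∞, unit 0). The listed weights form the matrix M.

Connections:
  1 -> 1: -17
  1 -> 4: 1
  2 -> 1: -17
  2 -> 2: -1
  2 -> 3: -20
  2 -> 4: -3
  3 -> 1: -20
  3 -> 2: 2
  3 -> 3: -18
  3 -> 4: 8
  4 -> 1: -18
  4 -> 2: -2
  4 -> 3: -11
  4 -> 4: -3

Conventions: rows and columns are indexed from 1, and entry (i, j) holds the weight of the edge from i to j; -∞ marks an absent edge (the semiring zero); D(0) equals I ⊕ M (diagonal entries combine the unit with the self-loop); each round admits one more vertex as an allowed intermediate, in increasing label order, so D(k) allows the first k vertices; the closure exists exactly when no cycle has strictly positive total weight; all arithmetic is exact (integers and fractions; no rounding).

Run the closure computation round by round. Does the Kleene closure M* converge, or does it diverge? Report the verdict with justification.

D(0):
  [0, -∞, -∞, 1]
  [-17, 0, -20, -3]
  [-20, 2, 0, 8]
  [-18, -2, -11, 0]
D(1):
  [0, -∞, -∞, 1]
  [-17, 0, -20, -3]
  [-20, 2, 0, 8]
  [-18, -2, -11, 0]
D(2):
  [0, -∞, -∞, 1]
  [-17, 0, -20, -3]
  [-15, 2, 0, 8]
  [-18, -2, -11, 0]
D(3):
  [0, -∞, -∞, 1]
  [-17, 0, -20, -3]
  [-15, 2, 0, 8]
  [-18, -2, -11, 0]
D(4):
  [0, -1, -10, 1]
  [-17, 0, -14, -3]
  [-10, 6, 0, 8]
  [-18, -2, -11, 0]
Key observation: every diagonal entry stays at the unit through all rounds, so no improving cycle exists.
Answer: CONVERGES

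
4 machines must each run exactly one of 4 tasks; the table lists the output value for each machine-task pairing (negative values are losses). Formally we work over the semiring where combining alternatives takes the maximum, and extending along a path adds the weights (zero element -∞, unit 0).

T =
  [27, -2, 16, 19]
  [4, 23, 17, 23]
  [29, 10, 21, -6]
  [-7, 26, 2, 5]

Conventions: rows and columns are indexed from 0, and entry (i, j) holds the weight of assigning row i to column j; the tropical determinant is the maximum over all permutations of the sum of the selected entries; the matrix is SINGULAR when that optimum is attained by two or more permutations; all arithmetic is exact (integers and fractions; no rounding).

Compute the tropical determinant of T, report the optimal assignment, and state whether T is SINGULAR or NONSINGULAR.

σ = (0, 1, 2, 3): 27 + 23 + 21 + 5 = 76
σ = (0, 1, 3, 2): 27 + 23 + (-6) + 2 = 46
σ = (0, 2, 1, 3): 27 + 17 + 10 + 5 = 59
σ = (0, 2, 3, 1): 27 + 17 + (-6) + 26 = 64
σ = (0, 3, 1, 2): 27 + 23 + 10 + 2 = 62
σ = (0, 3, 2, 1): 27 + 23 + 21 + 26 = 97
σ = (1, 0, 2, 3): (-2) + 4 + 21 + 5 = 28
σ = (1, 0, 3, 2): (-2) + 4 + (-6) + 2 = -2
σ = (1, 2, 0, 3): (-2) + 17 + 29 + 5 = 49
σ = (1, 2, 3, 0): (-2) + 17 + (-6) + (-7) = 2
σ = (1, 3, 0, 2): (-2) + 23 + 29 + 2 = 52
σ = (1, 3, 2, 0): (-2) + 23 + 21 + (-7) = 35
σ = (2, 0, 1, 3): 16 + 4 + 10 + 5 = 35
σ = (2, 0, 3, 1): 16 + 4 + (-6) + 26 = 40
σ = (2, 1, 0, 3): 16 + 23 + 29 + 5 = 73
σ = (2, 1, 3, 0): 16 + 23 + (-6) + (-7) = 26
σ = (2, 3, 0, 1): 16 + 23 + 29 + 26 = 94
σ = (2, 3, 1, 0): 16 + 23 + 10 + (-7) = 42
σ = (3, 0, 1, 2): 19 + 4 + 10 + 2 = 35
σ = (3, 0, 2, 1): 19 + 4 + 21 + 26 = 70
σ = (3, 1, 0, 2): 19 + 23 + 29 + 2 = 73
σ = (3, 1, 2, 0): 19 + 23 + 21 + (-7) = 56
σ = (3, 2, 0, 1): 19 + 17 + 29 + 26 = 91
σ = (3, 2, 1, 0): 19 + 17 + 10 + (-7) = 39
Optimal value attained by: σ = (0, 3, 2, 1).
Answer: det⊕(T) = 97; verdict: NONSINGULAR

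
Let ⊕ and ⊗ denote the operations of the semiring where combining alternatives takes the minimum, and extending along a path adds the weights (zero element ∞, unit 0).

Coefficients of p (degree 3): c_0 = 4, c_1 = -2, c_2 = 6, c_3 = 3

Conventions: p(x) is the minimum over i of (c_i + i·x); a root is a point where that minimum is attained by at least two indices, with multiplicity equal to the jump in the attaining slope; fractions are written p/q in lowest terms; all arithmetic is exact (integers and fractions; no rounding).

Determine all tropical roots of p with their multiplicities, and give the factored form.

hull edge (i=0, c=4) to (i=1, c=-2): slope -6, span 1
hull edge (i=1, c=-2) to (i=3, c=3): slope 5/2, span 2
Factored form: p(x) = 3 ⊗ (x ⊕ (-5/2)) ⊗ (x ⊕ (-5/2)) ⊗ (x ⊕ 6)
Answer: roots = -5/2 (mult 2), 6 (mult 1)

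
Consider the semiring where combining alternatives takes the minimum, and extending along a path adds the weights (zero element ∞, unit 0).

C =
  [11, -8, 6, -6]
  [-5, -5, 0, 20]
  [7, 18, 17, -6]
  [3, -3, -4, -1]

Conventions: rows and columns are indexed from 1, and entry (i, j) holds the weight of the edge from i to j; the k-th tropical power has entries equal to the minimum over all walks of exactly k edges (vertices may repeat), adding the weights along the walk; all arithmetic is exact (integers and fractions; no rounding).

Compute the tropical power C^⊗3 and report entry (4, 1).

C^⊗2:
  [-13, -13, -10, -7]
  [-10, -13, -5, -11]
  [-3, -9, -10, -7]
  [-8, -8, -5, -10]
C^⊗3:
  [-18, -21, -13, -19]
  [-18, -18, -15, -16]
  [-14, -14, -11, -16]
  [-13, -16, -14, -14]
Key observation: the optimum is the walk 4->2->2->1, with weight (-3) + (-5) + (-5) = -13.
Optimal value attained by: walk 4->2->2->1.
Answer: (C^⊗3)[4][1] = -13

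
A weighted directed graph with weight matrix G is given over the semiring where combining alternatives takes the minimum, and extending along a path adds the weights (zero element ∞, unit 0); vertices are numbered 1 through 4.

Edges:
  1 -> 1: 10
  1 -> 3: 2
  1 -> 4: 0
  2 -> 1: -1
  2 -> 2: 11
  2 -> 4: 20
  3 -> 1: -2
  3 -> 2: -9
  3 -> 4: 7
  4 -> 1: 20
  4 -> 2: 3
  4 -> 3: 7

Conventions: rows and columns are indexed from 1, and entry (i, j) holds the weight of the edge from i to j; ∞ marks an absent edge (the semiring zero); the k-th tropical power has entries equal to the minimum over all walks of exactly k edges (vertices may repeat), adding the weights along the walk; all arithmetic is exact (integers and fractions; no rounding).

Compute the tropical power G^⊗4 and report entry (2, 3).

G^⊗2:
  [0, -7, 7, 9]
  [9, 22, 1, -1]
  [-10, 2, 0, -2]
  [2, -2, 22, 14]
G^⊗3:
  [-8, -2, 2, 0]
  [-1, -8, 6, 8]
  [-2, -9, -8, -10]
  [-3, 9, 4, 2]
G^⊗4:
  [-3, -7, -6, -8]
  [-9, -3, 1, -1]
  [-10, -17, -3, -2]
  [2, -5, -1, -3]
Key observation: the optimum is the walk 2->1->3->1->3, with weight (-1) + 2 + (-2) + 2 = 1.
Optimal value attained by: walk 2->1->3->1->3.
Answer: (G^⊗4)[2][3] = 1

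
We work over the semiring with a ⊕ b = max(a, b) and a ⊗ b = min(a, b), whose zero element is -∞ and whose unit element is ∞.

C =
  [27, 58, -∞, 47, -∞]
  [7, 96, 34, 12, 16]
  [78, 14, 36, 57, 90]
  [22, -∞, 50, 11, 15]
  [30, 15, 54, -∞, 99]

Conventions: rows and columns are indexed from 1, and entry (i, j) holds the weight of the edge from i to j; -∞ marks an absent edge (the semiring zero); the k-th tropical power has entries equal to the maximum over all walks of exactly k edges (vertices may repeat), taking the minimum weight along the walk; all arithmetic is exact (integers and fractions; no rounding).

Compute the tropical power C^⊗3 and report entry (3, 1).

C^⊗2:
  [27, 58, 47, 27, 16]
  [34, 96, 34, 34, 34]
  [36, 58, 54, 47, 90]
  [50, 22, 36, 50, 50]
  [54, 30, 54, 54, 99]
C^⊗3:
  [47, 58, 36, 47, 47]
  [34, 96, 34, 34, 34]
  [54, 58, 54, 54, 90]
  [36, 50, 50, 47, 50]
  [54, 54, 54, 54, 99]
Key observation: the optimum is the walk 3->5->3->1, with weight 90 min 54 min 78 = 54.
Optimal value attained by: walk 3->5->3->1.
Answer: (C^⊗3)[3][1] = 54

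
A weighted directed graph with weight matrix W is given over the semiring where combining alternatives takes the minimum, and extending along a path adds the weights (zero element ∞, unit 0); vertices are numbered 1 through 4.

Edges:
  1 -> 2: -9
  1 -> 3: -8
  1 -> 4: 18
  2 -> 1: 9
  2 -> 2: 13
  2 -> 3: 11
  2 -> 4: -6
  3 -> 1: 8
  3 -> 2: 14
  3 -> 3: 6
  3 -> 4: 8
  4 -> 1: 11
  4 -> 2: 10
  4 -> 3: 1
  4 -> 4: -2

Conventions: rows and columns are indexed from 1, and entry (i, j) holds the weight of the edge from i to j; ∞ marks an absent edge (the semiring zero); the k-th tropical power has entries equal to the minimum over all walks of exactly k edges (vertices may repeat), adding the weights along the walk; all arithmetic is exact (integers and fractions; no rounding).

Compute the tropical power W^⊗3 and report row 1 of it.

W^⊗2:
  [0, 4, -2, -15]
  [5, 0, -5, -8]
  [14, -1, 0, 6]
  [9, 2, -1, -4]
W^⊗3:
  [-4, -9, -14, -17]
  [3, -4, -7, -10]
  [8, 5, 6, -7]
  [7, 0, -3, -6]
Answer: row 1 of W^⊗3 = [-4, -9, -14, -17]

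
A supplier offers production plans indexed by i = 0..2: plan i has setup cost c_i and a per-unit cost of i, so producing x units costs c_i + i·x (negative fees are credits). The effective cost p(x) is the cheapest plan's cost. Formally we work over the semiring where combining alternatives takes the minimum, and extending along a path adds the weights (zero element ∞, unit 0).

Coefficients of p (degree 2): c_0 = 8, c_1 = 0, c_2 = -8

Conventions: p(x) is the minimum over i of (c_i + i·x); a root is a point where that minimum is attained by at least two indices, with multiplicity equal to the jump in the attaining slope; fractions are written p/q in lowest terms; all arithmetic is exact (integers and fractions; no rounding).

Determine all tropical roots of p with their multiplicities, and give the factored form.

hull edge (i=0, c=8) to (i=2, c=-8): slope -8, span 2
Factored form: p(x) = -8 ⊗ (x ⊕ 8) ⊗ (x ⊕ 8)
Answer: roots = 8 (mult 2)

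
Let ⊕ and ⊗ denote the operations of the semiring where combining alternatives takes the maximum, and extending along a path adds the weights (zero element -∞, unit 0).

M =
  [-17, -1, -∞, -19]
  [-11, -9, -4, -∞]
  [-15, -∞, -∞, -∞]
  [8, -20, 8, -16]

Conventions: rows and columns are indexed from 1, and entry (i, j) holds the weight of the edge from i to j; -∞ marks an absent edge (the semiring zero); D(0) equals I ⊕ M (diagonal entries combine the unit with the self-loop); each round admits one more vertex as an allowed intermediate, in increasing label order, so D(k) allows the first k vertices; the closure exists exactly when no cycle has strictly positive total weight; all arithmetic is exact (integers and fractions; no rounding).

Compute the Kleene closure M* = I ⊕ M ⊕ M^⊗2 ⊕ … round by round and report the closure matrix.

D(0):
  [0, -1, -∞, -19]
  [-11, 0, -4, -∞]
  [-15, -∞, 0, -∞]
  [8, -20, 8, 0]
D(1):
  [0, -1, -∞, -19]
  [-11, 0, -4, -30]
  [-15, -16, 0, -34]
  [8, 7, 8, 0]
D(2):
  [0, -1, -5, -19]
  [-11, 0, -4, -30]
  [-15, -16, 0, -34]
  [8, 7, 8, 0]
D(3):
  [0, -1, -5, -19]
  [-11, 0, -4, -30]
  [-15, -16, 0, -34]
  [8, 7, 8, 0]
D(4):
  [0, -1, -5, -19]
  [-11, 0, -4, -30]
  [-15, -16, 0, -34]
  [8, 7, 8, 0]
Answer: M* = [[0, -1, -5, -19], [-11, 0, -4, -30], [-15, -16, 0, -34], [8, 7, 8, 0]]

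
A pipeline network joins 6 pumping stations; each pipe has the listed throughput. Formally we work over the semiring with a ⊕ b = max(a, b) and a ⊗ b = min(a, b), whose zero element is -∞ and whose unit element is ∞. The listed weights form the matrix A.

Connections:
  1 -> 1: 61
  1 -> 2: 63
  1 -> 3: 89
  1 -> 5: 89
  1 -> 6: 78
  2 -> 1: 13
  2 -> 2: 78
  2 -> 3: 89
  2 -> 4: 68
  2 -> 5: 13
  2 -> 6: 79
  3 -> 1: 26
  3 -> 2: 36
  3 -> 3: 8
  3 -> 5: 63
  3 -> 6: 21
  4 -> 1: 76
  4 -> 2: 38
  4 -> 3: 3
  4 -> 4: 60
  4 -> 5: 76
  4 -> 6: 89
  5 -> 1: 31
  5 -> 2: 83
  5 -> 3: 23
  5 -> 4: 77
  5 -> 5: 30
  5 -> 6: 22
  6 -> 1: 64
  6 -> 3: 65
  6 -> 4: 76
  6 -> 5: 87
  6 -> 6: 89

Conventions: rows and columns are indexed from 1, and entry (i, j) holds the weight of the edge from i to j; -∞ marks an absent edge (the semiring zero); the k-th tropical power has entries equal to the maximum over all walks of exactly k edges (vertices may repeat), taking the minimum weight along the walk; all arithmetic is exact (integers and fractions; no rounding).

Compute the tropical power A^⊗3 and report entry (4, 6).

A^⊗2:
  [64, 83, 65, 77, 78, 78]
  [68, 78, 78, 76, 79, 79]
  [31, 63, 36, 63, 30, 36]
  [64, 76, 76, 76, 87, 89]
  [76, 78, 83, 68, 76, 79]
  [76, 83, 65, 77, 87, 89]
A^⊗3:
  [76, 78, 83, 77, 78, 79]
  [76, 79, 78, 77, 79, 79]
  [63, 63, 63, 63, 63, 63]
  [76, 83, 76, 77, 87, 89]
  [68, 78, 78, 76, 79, 79]
  [76, 83, 83, 77, 87, 89]
Key observation: the optimum is the walk 4->6->6->6, with weight 89 min 89 min 89 = 89.
Optimal value attained by: walk 4->6->6->6.
Answer: (A^⊗3)[4][6] = 89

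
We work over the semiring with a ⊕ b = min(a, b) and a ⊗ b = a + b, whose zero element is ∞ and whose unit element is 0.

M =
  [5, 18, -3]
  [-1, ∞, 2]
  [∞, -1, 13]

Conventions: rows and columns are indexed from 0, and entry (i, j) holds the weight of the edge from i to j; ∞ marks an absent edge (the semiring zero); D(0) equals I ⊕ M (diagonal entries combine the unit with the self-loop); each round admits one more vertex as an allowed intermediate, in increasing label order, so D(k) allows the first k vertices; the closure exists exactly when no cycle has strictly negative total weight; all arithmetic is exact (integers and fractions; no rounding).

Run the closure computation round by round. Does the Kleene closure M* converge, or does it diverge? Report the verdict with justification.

D(0):
  [0, 18, -3]
  [-1, 0, 2]
  [∞, -1, 0]
D(1):
  [0, 18, -3]
  [-1, 0, -4]
  [∞, -1, 0]
Detection: at round 2, diagonal entry (2, 2) turns strictly negative.
Key observation: the cycle 2->1->0->2 has total weight (-1) + (-1) + (-3), which is strictly negative.
Answer: DIVERGES — negative cycle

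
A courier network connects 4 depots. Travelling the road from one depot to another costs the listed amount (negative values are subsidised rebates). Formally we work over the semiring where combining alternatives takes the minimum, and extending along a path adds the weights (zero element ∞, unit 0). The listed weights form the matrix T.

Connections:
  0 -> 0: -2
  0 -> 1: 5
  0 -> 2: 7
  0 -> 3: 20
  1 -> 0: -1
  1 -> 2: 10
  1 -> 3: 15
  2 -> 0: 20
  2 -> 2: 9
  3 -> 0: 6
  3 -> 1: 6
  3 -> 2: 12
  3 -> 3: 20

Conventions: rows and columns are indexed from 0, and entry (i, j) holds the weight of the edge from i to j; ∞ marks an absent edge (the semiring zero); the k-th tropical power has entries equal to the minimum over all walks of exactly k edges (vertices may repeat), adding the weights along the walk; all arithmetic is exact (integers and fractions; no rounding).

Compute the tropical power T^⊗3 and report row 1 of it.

T^⊗2:
  [-4, 3, 5, 18]
  [-3, 4, 6, 19]
  [18, 25, 18, 40]
  [4, 11, 13, 21]
T^⊗3:
  [-6, 1, 3, 16]
  [-5, 2, 4, 17]
  [16, 23, 25, 38]
  [2, 9, 11, 24]
Answer: row 1 of T^⊗3 = [-5, 2, 4, 17]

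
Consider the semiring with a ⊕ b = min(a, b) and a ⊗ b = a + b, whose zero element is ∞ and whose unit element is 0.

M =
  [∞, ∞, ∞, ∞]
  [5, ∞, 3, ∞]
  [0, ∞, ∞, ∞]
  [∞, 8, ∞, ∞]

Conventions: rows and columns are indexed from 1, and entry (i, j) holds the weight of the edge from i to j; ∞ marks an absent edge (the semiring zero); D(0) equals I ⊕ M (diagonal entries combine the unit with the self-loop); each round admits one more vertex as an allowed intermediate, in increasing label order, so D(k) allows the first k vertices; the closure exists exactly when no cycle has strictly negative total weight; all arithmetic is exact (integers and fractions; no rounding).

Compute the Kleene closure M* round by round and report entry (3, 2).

D(0):
  [0, ∞, ∞, ∞]
  [5, 0, 3, ∞]
  [0, ∞, 0, ∞]
  [∞, 8, ∞, 0]
D(1):
  [0, ∞, ∞, ∞]
  [5, 0, 3, ∞]
  [0, ∞, 0, ∞]
  [∞, 8, ∞, 0]
D(2):
  [0, ∞, ∞, ∞]
  [5, 0, 3, ∞]
  [0, ∞, 0, ∞]
  [13, 8, 11, 0]
D(3):
  [0, ∞, ∞, ∞]
  [3, 0, 3, ∞]
  [0, ∞, 0, ∞]
  [11, 8, 11, 0]
D(4):
  [0, ∞, ∞, ∞]
  [3, 0, 3, ∞]
  [0, ∞, 0, ∞]
  [11, 8, 11, 0]
Answer: M*[3][2] = ∞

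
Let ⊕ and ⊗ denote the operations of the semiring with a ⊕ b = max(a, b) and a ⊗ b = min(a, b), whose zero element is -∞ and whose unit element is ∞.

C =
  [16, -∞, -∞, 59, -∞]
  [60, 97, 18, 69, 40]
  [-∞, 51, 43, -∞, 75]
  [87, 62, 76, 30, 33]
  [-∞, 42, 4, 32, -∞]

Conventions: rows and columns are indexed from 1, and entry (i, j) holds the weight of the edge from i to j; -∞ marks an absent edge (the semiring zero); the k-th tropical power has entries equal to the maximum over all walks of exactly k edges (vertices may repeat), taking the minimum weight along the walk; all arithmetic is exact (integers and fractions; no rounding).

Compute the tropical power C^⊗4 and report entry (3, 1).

C^⊗2:
  [59, 59, 59, 30, 33]
  [69, 97, 69, 69, 40]
  [51, 51, 43, 51, 43]
  [60, 62, 43, 62, 75]
  [42, 42, 32, 42, 40]
C^⊗3:
  [59, 59, 43, 59, 59]
  [69, 97, 69, 69, 69]
  [51, 51, 51, 51, 43]
  [62, 62, 62, 62, 43]
  [42, 42, 42, 42, 40]
C^⊗4:
  [59, 59, 59, 59, 43]
  [69, 97, 69, 69, 69]
  [51, 51, 51, 51, 51]
  [62, 62, 62, 62, 62]
  [42, 42, 42, 42, 42]
Key observation: the optimum is the walk 3->2->2->4->1, with weight 51 min 97 min 69 min 87 = 51.
Optimal value attained by: walk 3->2->2->4->1.
Answer: (C^⊗4)[3][1] = 51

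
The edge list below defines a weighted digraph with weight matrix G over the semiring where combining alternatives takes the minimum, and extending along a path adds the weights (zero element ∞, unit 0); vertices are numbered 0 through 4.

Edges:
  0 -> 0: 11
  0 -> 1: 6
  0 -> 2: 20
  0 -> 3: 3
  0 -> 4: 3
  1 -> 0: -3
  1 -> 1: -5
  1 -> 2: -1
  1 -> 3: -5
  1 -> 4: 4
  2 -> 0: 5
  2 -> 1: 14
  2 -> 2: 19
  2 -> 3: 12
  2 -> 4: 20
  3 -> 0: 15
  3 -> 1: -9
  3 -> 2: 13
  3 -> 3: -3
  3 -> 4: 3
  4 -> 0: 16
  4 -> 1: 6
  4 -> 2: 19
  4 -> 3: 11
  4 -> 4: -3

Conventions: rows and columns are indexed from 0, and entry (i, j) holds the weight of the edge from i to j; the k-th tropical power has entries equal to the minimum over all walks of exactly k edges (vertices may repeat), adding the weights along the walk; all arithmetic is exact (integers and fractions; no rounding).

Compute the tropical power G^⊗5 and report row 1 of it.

G^⊗2:
  [3, -6, 5, 0, 0]
  [-8, -14, -6, -10, -2]
  [11, 3, 13, 8, 8]
  [-12, -14, -10, -14, -5]
  [3, 1, 5, 1, -6]
G^⊗3:
  [-9, -11, -7, -11, -3]
  [-17, -19, -15, -19, -10]
  [0, -2, 2, -2, 5]
  [-17, -23, -15, -19, -11]
  [-2, -8, 0, -4, -9]
G^⊗4:
  [-14, -20, -12, -16, -8]
  [-22, -28, -20, -24, -16]
  [-5, -11, -3, -7, 1]
  [-26, -28, -24, -28, -19]
  [-11, -13, -9, -13, -12]
G^⊗5:
  [-23, -25, -21, -25, -16]
  [-31, -33, -29, -33, -24]
  [-14, -16, -12, -16, -7]
  [-31, -37, -29, -33, -25]
  [-16, -22, -14, -18, -15]
Answer: row 1 of G^⊗5 = [-31, -33, -29, -33, -24]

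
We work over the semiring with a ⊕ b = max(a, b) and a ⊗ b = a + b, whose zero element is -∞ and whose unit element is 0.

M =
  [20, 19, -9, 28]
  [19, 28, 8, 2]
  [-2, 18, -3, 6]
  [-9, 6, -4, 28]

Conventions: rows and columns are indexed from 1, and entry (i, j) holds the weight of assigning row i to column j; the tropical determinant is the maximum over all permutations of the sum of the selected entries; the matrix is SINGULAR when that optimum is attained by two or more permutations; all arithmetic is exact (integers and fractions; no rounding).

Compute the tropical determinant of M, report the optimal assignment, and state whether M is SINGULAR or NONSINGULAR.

σ = (1, 2, 3, 4): 20 + 28 + (-3) + 28 = 73
σ = (1, 2, 4, 3): 20 + 28 + 6 + (-4) = 50
σ = (1, 3, 2, 4): 20 + 8 + 18 + 28 = 74
σ = (1, 3, 4, 2): 20 + 8 + 6 + 6 = 40
σ = (1, 4, 2, 3): 20 + 2 + 18 + (-4) = 36
σ = (1, 4, 3, 2): 20 + 2 + (-3) + 6 = 25
σ = (2, 1, 3, 4): 19 + 19 + (-3) + 28 = 63
σ = (2, 1, 4, 3): 19 + 19 + 6 + (-4) = 40
σ = (2, 3, 1, 4): 19 + 8 + (-2) + 28 = 53
σ = (2, 3, 4, 1): 19 + 8 + 6 + (-9) = 24
σ = (2, 4, 1, 3): 19 + 2 + (-2) + (-4) = 15
σ = (2, 4, 3, 1): 19 + 2 + (-3) + (-9) = 9
σ = (3, 1, 2, 4): (-9) + 19 + 18 + 28 = 56
σ = (3, 1, 4, 2): (-9) + 19 + 6 + 6 = 22
σ = (3, 2, 1, 4): (-9) + 28 + (-2) + 28 = 45
σ = (3, 2, 4, 1): (-9) + 28 + 6 + (-9) = 16
σ = (3, 4, 1, 2): (-9) + 2 + (-2) + 6 = -3
σ = (3, 4, 2, 1): (-9) + 2 + 18 + (-9) = 2
σ = (4, 1, 2, 3): 28 + 19 + 18 + (-4) = 61
σ = (4, 1, 3, 2): 28 + 19 + (-3) + 6 = 50
σ = (4, 2, 1, 3): 28 + 28 + (-2) + (-4) = 50
σ = (4, 2, 3, 1): 28 + 28 + (-3) + (-9) = 44
σ = (4, 3, 1, 2): 28 + 8 + (-2) + 6 = 40
σ = (4, 3, 2, 1): 28 + 8 + 18 + (-9) = 45
Optimal value attained by: σ = (1, 3, 2, 4).
Answer: det⊕(M) = 74; verdict: NONSINGULAR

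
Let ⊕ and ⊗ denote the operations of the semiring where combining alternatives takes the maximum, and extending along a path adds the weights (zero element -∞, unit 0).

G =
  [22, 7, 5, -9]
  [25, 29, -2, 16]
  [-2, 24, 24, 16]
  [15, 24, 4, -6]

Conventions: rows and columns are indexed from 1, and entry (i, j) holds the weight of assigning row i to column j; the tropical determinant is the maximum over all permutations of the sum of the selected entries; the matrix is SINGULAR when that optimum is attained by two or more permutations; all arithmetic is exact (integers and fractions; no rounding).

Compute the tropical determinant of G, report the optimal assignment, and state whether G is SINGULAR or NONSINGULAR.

σ = (1, 2, 3, 4): 22 + 29 + 24 + (-6) = 69
σ = (1, 2, 4, 3): 22 + 29 + 16 + 4 = 71
σ = (1, 3, 2, 4): 22 + (-2) + 24 + (-6) = 38
σ = (1, 3, 4, 2): 22 + (-2) + 16 + 24 = 60
σ = (1, 4, 2, 3): 22 + 16 + 24 + 4 = 66
σ = (1, 4, 3, 2): 22 + 16 + 24 + 24 = 86
σ = (2, 1, 3, 4): 7 + 25 + 24 + (-6) = 50
σ = (2, 1, 4, 3): 7 + 25 + 16 + 4 = 52
σ = (2, 3, 1, 4): 7 + (-2) + (-2) + (-6) = -3
σ = (2, 3, 4, 1): 7 + (-2) + 16 + 15 = 36
σ = (2, 4, 1, 3): 7 + 16 + (-2) + 4 = 25
σ = (2, 4, 3, 1): 7 + 16 + 24 + 15 = 62
σ = (3, 1, 2, 4): 5 + 25 + 24 + (-6) = 48
σ = (3, 1, 4, 2): 5 + 25 + 16 + 24 = 70
σ = (3, 2, 1, 4): 5 + 29 + (-2) + (-6) = 26
σ = (3, 2, 4, 1): 5 + 29 + 16 + 15 = 65
σ = (3, 4, 1, 2): 5 + 16 + (-2) + 24 = 43
σ = (3, 4, 2, 1): 5 + 16 + 24 + 15 = 60
σ = (4, 1, 2, 3): (-9) + 25 + 24 + 4 = 44
σ = (4, 1, 3, 2): (-9) + 25 + 24 + 24 = 64
σ = (4, 2, 1, 3): (-9) + 29 + (-2) + 4 = 22
σ = (4, 2, 3, 1): (-9) + 29 + 24 + 15 = 59
σ = (4, 3, 1, 2): (-9) + (-2) + (-2) + 24 = 11
σ = (4, 3, 2, 1): (-9) + (-2) + 24 + 15 = 28
Optimal value attained by: σ = (1, 4, 3, 2).
Answer: det⊕(G) = 86; verdict: NONSINGULAR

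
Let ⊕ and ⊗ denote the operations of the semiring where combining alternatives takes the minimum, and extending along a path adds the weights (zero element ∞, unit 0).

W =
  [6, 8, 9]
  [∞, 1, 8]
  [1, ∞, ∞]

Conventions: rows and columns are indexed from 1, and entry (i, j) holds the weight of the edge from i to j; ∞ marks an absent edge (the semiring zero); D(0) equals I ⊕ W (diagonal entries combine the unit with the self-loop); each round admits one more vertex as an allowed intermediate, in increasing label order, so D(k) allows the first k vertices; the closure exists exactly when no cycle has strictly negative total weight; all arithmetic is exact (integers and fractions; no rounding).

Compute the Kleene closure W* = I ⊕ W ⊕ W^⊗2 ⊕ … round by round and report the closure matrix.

D(0):
  [0, 8, 9]
  [∞, 0, 8]
  [1, ∞, 0]
D(1):
  [0, 8, 9]
  [∞, 0, 8]
  [1, 9, 0]
D(2):
  [0, 8, 9]
  [∞, 0, 8]
  [1, 9, 0]
D(3):
  [0, 8, 9]
  [9, 0, 8]
  [1, 9, 0]
Answer: W* = [[0, 8, 9], [9, 0, 8], [1, 9, 0]]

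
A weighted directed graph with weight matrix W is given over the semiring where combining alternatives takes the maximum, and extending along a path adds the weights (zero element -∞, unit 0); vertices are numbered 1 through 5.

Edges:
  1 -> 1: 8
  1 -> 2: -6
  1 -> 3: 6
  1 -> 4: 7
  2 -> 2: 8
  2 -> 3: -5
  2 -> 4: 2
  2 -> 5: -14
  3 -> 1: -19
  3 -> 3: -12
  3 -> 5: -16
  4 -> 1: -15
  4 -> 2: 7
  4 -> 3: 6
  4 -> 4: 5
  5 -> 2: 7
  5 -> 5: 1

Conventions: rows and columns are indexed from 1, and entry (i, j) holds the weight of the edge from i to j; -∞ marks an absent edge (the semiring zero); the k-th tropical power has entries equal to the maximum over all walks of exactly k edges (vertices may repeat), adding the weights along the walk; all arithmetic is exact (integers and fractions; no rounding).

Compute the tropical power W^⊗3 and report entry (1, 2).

W^⊗2:
  [16, 14, 14, 15, -10]
  [-13, 16, 8, 10, -6]
  [-11, -9, -13, -12, -15]
  [-7, 15, 11, 10, -7]
  [-∞, 15, 2, 9, 2]
W^⊗3:
  [24, 22, 22, 23, 0]
  [-5, 24, 16, 18, 2]
  [-3, -1, -5, -4, -14]
  [1, 23, 16, 17, 1]
  [-6, 23, 15, 17, 3]
Key observation: the optimum is the walk 1->1->4->2, with weight 8 + 7 + 7 = 22.
Optimal value attained by: walk 1->1->4->2.
Answer: (W^⊗3)[1][2] = 22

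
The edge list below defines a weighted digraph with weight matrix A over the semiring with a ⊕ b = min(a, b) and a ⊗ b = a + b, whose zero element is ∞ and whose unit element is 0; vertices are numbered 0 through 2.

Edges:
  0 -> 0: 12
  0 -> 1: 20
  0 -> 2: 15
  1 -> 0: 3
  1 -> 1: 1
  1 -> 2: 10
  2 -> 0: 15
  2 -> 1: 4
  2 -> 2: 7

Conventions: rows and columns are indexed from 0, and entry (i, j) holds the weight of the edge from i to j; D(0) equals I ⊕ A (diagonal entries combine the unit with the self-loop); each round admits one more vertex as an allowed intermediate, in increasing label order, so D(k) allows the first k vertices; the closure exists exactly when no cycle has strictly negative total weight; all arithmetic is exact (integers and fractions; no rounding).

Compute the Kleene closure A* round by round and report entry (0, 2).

D(0):
  [0, 20, 15]
  [3, 0, 10]
  [15, 4, 0]
D(1):
  [0, 20, 15]
  [3, 0, 10]
  [15, 4, 0]
D(2):
  [0, 20, 15]
  [3, 0, 10]
  [7, 4, 0]
D(3):
  [0, 19, 15]
  [3, 0, 10]
  [7, 4, 0]
Answer: A*[0][2] = 15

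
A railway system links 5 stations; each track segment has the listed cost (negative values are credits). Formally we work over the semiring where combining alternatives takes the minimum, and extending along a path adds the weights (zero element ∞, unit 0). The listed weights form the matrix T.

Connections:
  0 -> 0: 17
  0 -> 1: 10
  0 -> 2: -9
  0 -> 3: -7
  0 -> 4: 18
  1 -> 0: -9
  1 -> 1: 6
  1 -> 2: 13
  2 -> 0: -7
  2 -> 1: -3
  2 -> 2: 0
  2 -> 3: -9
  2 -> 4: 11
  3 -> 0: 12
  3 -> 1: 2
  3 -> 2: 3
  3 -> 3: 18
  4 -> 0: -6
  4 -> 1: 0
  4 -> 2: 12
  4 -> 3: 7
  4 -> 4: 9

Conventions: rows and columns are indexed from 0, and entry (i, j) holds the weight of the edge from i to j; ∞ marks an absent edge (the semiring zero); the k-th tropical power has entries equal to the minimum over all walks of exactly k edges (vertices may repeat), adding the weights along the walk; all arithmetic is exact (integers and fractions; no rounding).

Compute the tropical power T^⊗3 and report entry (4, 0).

T^⊗2:
  [-16, -12, -9, -18, 2]
  [-3, 1, -18, -16, 9]
  [-12, -7, -16, -14, 11]
  [-7, 0, 3, -6, 14]
  [-9, 4, -15, -13, 12]
T^⊗3:
  [-21, -16, -25, -23, 2]
  [-25, -21, -18, -27, -7]
  [-23, -19, -21, -25, -5]
  [-9, -4, -16, -14, 11]
  [-22, -18, -18, -24, -4]
Key observation: the optimum is the walk 4->0->2->0, with weight (-6) + (-9) + (-7) = -22.
Optimal value attained by: walk 4->0->2->0.
Answer: (T^⊗3)[4][0] = -22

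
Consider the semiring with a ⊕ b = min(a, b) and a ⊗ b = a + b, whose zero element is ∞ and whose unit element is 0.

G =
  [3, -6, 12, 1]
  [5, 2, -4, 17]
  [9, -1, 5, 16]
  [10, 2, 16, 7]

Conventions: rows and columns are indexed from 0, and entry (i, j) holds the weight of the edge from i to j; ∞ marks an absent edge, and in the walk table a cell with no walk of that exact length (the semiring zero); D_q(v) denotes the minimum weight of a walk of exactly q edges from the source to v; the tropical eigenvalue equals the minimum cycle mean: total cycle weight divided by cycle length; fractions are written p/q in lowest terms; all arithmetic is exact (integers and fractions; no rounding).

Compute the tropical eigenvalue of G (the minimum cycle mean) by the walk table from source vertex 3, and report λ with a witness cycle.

q=0: [∞, ∞, ∞, 0]
q=1: [10, 2, 16, 7]
q=2: [7, 4, -2, 11]
q=3: [7, -3, 0, 8]
q=4: [2, -1, -7, 8]
Optimal cycle mean attained by: cycle 1->2->1, total (-4) + (-1), length 2.
Answer: λ = -5/2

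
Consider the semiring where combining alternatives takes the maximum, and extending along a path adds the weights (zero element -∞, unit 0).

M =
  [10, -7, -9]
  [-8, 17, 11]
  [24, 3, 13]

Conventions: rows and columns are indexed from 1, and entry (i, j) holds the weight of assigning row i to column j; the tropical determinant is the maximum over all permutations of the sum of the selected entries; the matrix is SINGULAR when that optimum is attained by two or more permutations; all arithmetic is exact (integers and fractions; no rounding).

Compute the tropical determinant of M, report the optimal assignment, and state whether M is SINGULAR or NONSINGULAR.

σ = (1, 2, 3): 10 + 17 + 13 = 40
σ = (1, 3, 2): 10 + 11 + 3 = 24
σ = (2, 1, 3): (-7) + (-8) + 13 = -2
σ = (2, 3, 1): (-7) + 11 + 24 = 28
σ = (3, 1, 2): (-9) + (-8) + 3 = -14
σ = (3, 2, 1): (-9) + 17 + 24 = 32
Optimal value attained by: σ = (1, 2, 3).
Answer: det⊕(M) = 40; verdict: NONSINGULAR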